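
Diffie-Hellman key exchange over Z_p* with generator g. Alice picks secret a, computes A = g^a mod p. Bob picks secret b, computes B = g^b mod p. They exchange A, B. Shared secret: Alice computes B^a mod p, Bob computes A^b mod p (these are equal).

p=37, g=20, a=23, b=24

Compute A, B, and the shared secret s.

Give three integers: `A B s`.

A = 20^23 mod 37  (bits of 23 = 10111)
  bit 0 = 1: r = r^2 * 20 mod 37 = 1^2 * 20 = 1*20 = 20
  bit 1 = 0: r = r^2 mod 37 = 20^2 = 30
  bit 2 = 1: r = r^2 * 20 mod 37 = 30^2 * 20 = 12*20 = 18
  bit 3 = 1: r = r^2 * 20 mod 37 = 18^2 * 20 = 28*20 = 5
  bit 4 = 1: r = r^2 * 20 mod 37 = 5^2 * 20 = 25*20 = 19
  -> A = 19
B = 20^24 mod 37  (bits of 24 = 11000)
  bit 0 = 1: r = r^2 * 20 mod 37 = 1^2 * 20 = 1*20 = 20
  bit 1 = 1: r = r^2 * 20 mod 37 = 20^2 * 20 = 30*20 = 8
  bit 2 = 0: r = r^2 mod 37 = 8^2 = 27
  bit 3 = 0: r = r^2 mod 37 = 27^2 = 26
  bit 4 = 0: r = r^2 mod 37 = 26^2 = 10
  -> B = 10
s = B^a = 10^23 mod 37  (bits of 23 = 10111)
  bit 0 = 1: r = r^2 * 10 mod 37 = 1^2 * 10 = 1*10 = 10
  bit 1 = 0: r = r^2 mod 37 = 10^2 = 26
  bit 2 = 1: r = r^2 * 10 mod 37 = 26^2 * 10 = 10*10 = 26
  bit 3 = 1: r = r^2 * 10 mod 37 = 26^2 * 10 = 10*10 = 26
  bit 4 = 1: r = r^2 * 10 mod 37 = 26^2 * 10 = 10*10 = 26
  -> s = B^a = 26

Answer: 19 10 26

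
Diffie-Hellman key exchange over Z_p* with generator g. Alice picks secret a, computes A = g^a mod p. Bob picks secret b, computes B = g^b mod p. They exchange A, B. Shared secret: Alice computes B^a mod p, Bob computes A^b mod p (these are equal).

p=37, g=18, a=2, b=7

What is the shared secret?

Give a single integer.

A = 18^2 mod 37  (bits of 2 = 10)
  bit 0 = 1: r = r^2 * 18 mod 37 = 1^2 * 18 = 1*18 = 18
  bit 1 = 0: r = r^2 mod 37 = 18^2 = 28
  -> A = 28
B = 18^7 mod 37  (bits of 7 = 111)
  bit 0 = 1: r = r^2 * 18 mod 37 = 1^2 * 18 = 1*18 = 18
  bit 1 = 1: r = r^2 * 18 mod 37 = 18^2 * 18 = 28*18 = 23
  bit 2 = 1: r = r^2 * 18 mod 37 = 23^2 * 18 = 11*18 = 13
  -> B = 13
s = B^a = 13^2 mod 37  (bits of 2 = 10)
  bit 0 = 1: r = r^2 * 13 mod 37 = 1^2 * 13 = 1*13 = 13
  bit 1 = 0: r = r^2 mod 37 = 13^2 = 21
  -> s = B^a = 21

Answer: 21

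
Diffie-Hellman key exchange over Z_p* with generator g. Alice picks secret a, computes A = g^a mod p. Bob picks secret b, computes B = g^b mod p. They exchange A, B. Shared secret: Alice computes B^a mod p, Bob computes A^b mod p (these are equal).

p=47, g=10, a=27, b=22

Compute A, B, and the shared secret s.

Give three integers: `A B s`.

Answer: 11 14 17

Derivation:
A = 10^27 mod 47  (bits of 27 = 11011)
  bit 0 = 1: r = r^2 * 10 mod 47 = 1^2 * 10 = 1*10 = 10
  bit 1 = 1: r = r^2 * 10 mod 47 = 10^2 * 10 = 6*10 = 13
  bit 2 = 0: r = r^2 mod 47 = 13^2 = 28
  bit 3 = 1: r = r^2 * 10 mod 47 = 28^2 * 10 = 32*10 = 38
  bit 4 = 1: r = r^2 * 10 mod 47 = 38^2 * 10 = 34*10 = 11
  -> A = 11
B = 10^22 mod 47  (bits of 22 = 10110)
  bit 0 = 1: r = r^2 * 10 mod 47 = 1^2 * 10 = 1*10 = 10
  bit 1 = 0: r = r^2 mod 47 = 10^2 = 6
  bit 2 = 1: r = r^2 * 10 mod 47 = 6^2 * 10 = 36*10 = 31
  bit 3 = 1: r = r^2 * 10 mod 47 = 31^2 * 10 = 21*10 = 22
  bit 4 = 0: r = r^2 mod 47 = 22^2 = 14
  -> B = 14
s = B^a = 14^27 mod 47  (bits of 27 = 11011)
  bit 0 = 1: r = r^2 * 14 mod 47 = 1^2 * 14 = 1*14 = 14
  bit 1 = 1: r = r^2 * 14 mod 47 = 14^2 * 14 = 8*14 = 18
  bit 2 = 0: r = r^2 mod 47 = 18^2 = 42
  bit 3 = 1: r = r^2 * 14 mod 47 = 42^2 * 14 = 25*14 = 21
  bit 4 = 1: r = r^2 * 14 mod 47 = 21^2 * 14 = 18*14 = 17
  -> s = B^a = 17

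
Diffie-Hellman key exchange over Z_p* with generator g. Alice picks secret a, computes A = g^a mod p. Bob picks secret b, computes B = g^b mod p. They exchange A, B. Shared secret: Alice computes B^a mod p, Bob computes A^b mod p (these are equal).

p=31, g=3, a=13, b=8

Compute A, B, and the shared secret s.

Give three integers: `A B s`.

A = 3^13 mod 31  (bits of 13 = 1101)
  bit 0 = 1: r = r^2 * 3 mod 31 = 1^2 * 3 = 1*3 = 3
  bit 1 = 1: r = r^2 * 3 mod 31 = 3^2 * 3 = 9*3 = 27
  bit 2 = 0: r = r^2 mod 31 = 27^2 = 16
  bit 3 = 1: r = r^2 * 3 mod 31 = 16^2 * 3 = 8*3 = 24
  -> A = 24
B = 3^8 mod 31  (bits of 8 = 1000)
  bit 0 = 1: r = r^2 * 3 mod 31 = 1^2 * 3 = 1*3 = 3
  bit 1 = 0: r = r^2 mod 31 = 3^2 = 9
  bit 2 = 0: r = r^2 mod 31 = 9^2 = 19
  bit 3 = 0: r = r^2 mod 31 = 19^2 = 20
  -> B = 20
s = B^a = 20^13 mod 31  (bits of 13 = 1101)
  bit 0 = 1: r = r^2 * 20 mod 31 = 1^2 * 20 = 1*20 = 20
  bit 1 = 1: r = r^2 * 20 mod 31 = 20^2 * 20 = 28*20 = 2
  bit 2 = 0: r = r^2 mod 31 = 2^2 = 4
  bit 3 = 1: r = r^2 * 20 mod 31 = 4^2 * 20 = 16*20 = 10
  -> s = B^a = 10

Answer: 24 20 10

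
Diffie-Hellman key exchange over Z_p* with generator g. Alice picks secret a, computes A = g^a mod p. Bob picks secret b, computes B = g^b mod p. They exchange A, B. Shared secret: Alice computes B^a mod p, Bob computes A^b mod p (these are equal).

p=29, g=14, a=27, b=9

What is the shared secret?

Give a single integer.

Answer: 10

Derivation:
A = 14^27 mod 29  (bits of 27 = 11011)
  bit 0 = 1: r = r^2 * 14 mod 29 = 1^2 * 14 = 1*14 = 14
  bit 1 = 1: r = r^2 * 14 mod 29 = 14^2 * 14 = 22*14 = 18
  bit 2 = 0: r = r^2 mod 29 = 18^2 = 5
  bit 3 = 1: r = r^2 * 14 mod 29 = 5^2 * 14 = 25*14 = 2
  bit 4 = 1: r = r^2 * 14 mod 29 = 2^2 * 14 = 4*14 = 27
  -> A = 27
B = 14^9 mod 29  (bits of 9 = 1001)
  bit 0 = 1: r = r^2 * 14 mod 29 = 1^2 * 14 = 1*14 = 14
  bit 1 = 0: r = r^2 mod 29 = 14^2 = 22
  bit 2 = 0: r = r^2 mod 29 = 22^2 = 20
  bit 3 = 1: r = r^2 * 14 mod 29 = 20^2 * 14 = 23*14 = 3
  -> B = 3
s = B^a = 3^27 mod 29  (bits of 27 = 11011)
  bit 0 = 1: r = r^2 * 3 mod 29 = 1^2 * 3 = 1*3 = 3
  bit 1 = 1: r = r^2 * 3 mod 29 = 3^2 * 3 = 9*3 = 27
  bit 2 = 0: r = r^2 mod 29 = 27^2 = 4
  bit 3 = 1: r = r^2 * 3 mod 29 = 4^2 * 3 = 16*3 = 19
  bit 4 = 1: r = r^2 * 3 mod 29 = 19^2 * 3 = 13*3 = 10
  -> s = B^a = 10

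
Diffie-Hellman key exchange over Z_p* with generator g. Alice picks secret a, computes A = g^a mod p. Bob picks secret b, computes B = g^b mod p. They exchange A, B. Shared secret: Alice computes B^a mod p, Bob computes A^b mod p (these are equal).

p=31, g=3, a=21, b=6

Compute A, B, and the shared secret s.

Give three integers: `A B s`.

A = 3^21 mod 31  (bits of 21 = 10101)
  bit 0 = 1: r = r^2 * 3 mod 31 = 1^2 * 3 = 1*3 = 3
  bit 1 = 0: r = r^2 mod 31 = 3^2 = 9
  bit 2 = 1: r = r^2 * 3 mod 31 = 9^2 * 3 = 19*3 = 26
  bit 3 = 0: r = r^2 mod 31 = 26^2 = 25
  bit 4 = 1: r = r^2 * 3 mod 31 = 25^2 * 3 = 5*3 = 15
  -> A = 15
B = 3^6 mod 31  (bits of 6 = 110)
  bit 0 = 1: r = r^2 * 3 mod 31 = 1^2 * 3 = 1*3 = 3
  bit 1 = 1: r = r^2 * 3 mod 31 = 3^2 * 3 = 9*3 = 27
  bit 2 = 0: r = r^2 mod 31 = 27^2 = 16
  -> B = 16
s = B^a = 16^21 mod 31  (bits of 21 = 10101)
  bit 0 = 1: r = r^2 * 16 mod 31 = 1^2 * 16 = 1*16 = 16
  bit 1 = 0: r = r^2 mod 31 = 16^2 = 8
  bit 2 = 1: r = r^2 * 16 mod 31 = 8^2 * 16 = 2*16 = 1
  bit 3 = 0: r = r^2 mod 31 = 1^2 = 1
  bit 4 = 1: r = r^2 * 16 mod 31 = 1^2 * 16 = 1*16 = 16
  -> s = B^a = 16

Answer: 15 16 16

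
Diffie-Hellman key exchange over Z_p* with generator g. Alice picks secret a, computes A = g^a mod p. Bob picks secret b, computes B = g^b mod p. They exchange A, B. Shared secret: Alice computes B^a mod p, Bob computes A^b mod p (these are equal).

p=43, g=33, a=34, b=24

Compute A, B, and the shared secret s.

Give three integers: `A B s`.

Answer: 38 11 4

Derivation:
A = 33^34 mod 43  (bits of 34 = 100010)
  bit 0 = 1: r = r^2 * 33 mod 43 = 1^2 * 33 = 1*33 = 33
  bit 1 = 0: r = r^2 mod 43 = 33^2 = 14
  bit 2 = 0: r = r^2 mod 43 = 14^2 = 24
  bit 3 = 0: r = r^2 mod 43 = 24^2 = 17
  bit 4 = 1: r = r^2 * 33 mod 43 = 17^2 * 33 = 31*33 = 34
  bit 5 = 0: r = r^2 mod 43 = 34^2 = 38
  -> A = 38
B = 33^24 mod 43  (bits of 24 = 11000)
  bit 0 = 1: r = r^2 * 33 mod 43 = 1^2 * 33 = 1*33 = 33
  bit 1 = 1: r = r^2 * 33 mod 43 = 33^2 * 33 = 14*33 = 32
  bit 2 = 0: r = r^2 mod 43 = 32^2 = 35
  bit 3 = 0: r = r^2 mod 43 = 35^2 = 21
  bit 4 = 0: r = r^2 mod 43 = 21^2 = 11
  -> B = 11
s = B^a = 11^34 mod 43  (bits of 34 = 100010)
  bit 0 = 1: r = r^2 * 11 mod 43 = 1^2 * 11 = 1*11 = 11
  bit 1 = 0: r = r^2 mod 43 = 11^2 = 35
  bit 2 = 0: r = r^2 mod 43 = 35^2 = 21
  bit 3 = 0: r = r^2 mod 43 = 21^2 = 11
  bit 4 = 1: r = r^2 * 11 mod 43 = 11^2 * 11 = 35*11 = 41
  bit 5 = 0: r = r^2 mod 43 = 41^2 = 4
  -> s = B^a = 4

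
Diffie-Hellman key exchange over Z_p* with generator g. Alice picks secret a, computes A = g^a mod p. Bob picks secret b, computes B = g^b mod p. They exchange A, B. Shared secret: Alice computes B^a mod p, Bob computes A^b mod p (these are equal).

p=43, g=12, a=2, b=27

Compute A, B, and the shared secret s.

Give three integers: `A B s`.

A = 12^2 mod 43  (bits of 2 = 10)
  bit 0 = 1: r = r^2 * 12 mod 43 = 1^2 * 12 = 1*12 = 12
  bit 1 = 0: r = r^2 mod 43 = 12^2 = 15
  -> A = 15
B = 12^27 mod 43  (bits of 27 = 11011)
  bit 0 = 1: r = r^2 * 12 mod 43 = 1^2 * 12 = 1*12 = 12
  bit 1 = 1: r = r^2 * 12 mod 43 = 12^2 * 12 = 15*12 = 8
  bit 2 = 0: r = r^2 mod 43 = 8^2 = 21
  bit 3 = 1: r = r^2 * 12 mod 43 = 21^2 * 12 = 11*12 = 3
  bit 4 = 1: r = r^2 * 12 mod 43 = 3^2 * 12 = 9*12 = 22
  -> B = 22
s = B^a = 22^2 mod 43  (bits of 2 = 10)
  bit 0 = 1: r = r^2 * 22 mod 43 = 1^2 * 22 = 1*22 = 22
  bit 1 = 0: r = r^2 mod 43 = 22^2 = 11
  -> s = B^a = 11

Answer: 15 22 11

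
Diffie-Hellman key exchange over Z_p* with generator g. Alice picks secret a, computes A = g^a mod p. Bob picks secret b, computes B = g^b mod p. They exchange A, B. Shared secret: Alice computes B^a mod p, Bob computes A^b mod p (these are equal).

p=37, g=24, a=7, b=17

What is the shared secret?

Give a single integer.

Answer: 22

Derivation:
A = 24^7 mod 37  (bits of 7 = 111)
  bit 0 = 1: r = r^2 * 24 mod 37 = 1^2 * 24 = 1*24 = 24
  bit 1 = 1: r = r^2 * 24 mod 37 = 24^2 * 24 = 21*24 = 23
  bit 2 = 1: r = r^2 * 24 mod 37 = 23^2 * 24 = 11*24 = 5
  -> A = 5
B = 24^17 mod 37  (bits of 17 = 10001)
  bit 0 = 1: r = r^2 * 24 mod 37 = 1^2 * 24 = 1*24 = 24
  bit 1 = 0: r = r^2 mod 37 = 24^2 = 21
  bit 2 = 0: r = r^2 mod 37 = 21^2 = 34
  bit 3 = 0: r = r^2 mod 37 = 34^2 = 9
  bit 4 = 1: r = r^2 * 24 mod 37 = 9^2 * 24 = 7*24 = 20
  -> B = 20
s = B^a = 20^7 mod 37  (bits of 7 = 111)
  bit 0 = 1: r = r^2 * 20 mod 37 = 1^2 * 20 = 1*20 = 20
  bit 1 = 1: r = r^2 * 20 mod 37 = 20^2 * 20 = 30*20 = 8
  bit 2 = 1: r = r^2 * 20 mod 37 = 8^2 * 20 = 27*20 = 22
  -> s = B^a = 22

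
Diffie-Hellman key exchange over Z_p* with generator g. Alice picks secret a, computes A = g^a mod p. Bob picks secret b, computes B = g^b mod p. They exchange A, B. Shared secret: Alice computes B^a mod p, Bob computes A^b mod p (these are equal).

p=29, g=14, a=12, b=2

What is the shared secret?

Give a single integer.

Answer: 16

Derivation:
A = 14^12 mod 29  (bits of 12 = 1100)
  bit 0 = 1: r = r^2 * 14 mod 29 = 1^2 * 14 = 1*14 = 14
  bit 1 = 1: r = r^2 * 14 mod 29 = 14^2 * 14 = 22*14 = 18
  bit 2 = 0: r = r^2 mod 29 = 18^2 = 5
  bit 3 = 0: r = r^2 mod 29 = 5^2 = 25
  -> A = 25
B = 14^2 mod 29  (bits of 2 = 10)
  bit 0 = 1: r = r^2 * 14 mod 29 = 1^2 * 14 = 1*14 = 14
  bit 1 = 0: r = r^2 mod 29 = 14^2 = 22
  -> B = 22
s = B^a = 22^12 mod 29  (bits of 12 = 1100)
  bit 0 = 1: r = r^2 * 22 mod 29 = 1^2 * 22 = 1*22 = 22
  bit 1 = 1: r = r^2 * 22 mod 29 = 22^2 * 22 = 20*22 = 5
  bit 2 = 0: r = r^2 mod 29 = 5^2 = 25
  bit 3 = 0: r = r^2 mod 29 = 25^2 = 16
  -> s = B^a = 16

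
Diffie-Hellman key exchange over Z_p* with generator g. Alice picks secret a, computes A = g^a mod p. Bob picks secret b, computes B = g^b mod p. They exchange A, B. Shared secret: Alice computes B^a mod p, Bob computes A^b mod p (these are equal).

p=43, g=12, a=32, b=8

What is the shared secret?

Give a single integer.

Answer: 10

Derivation:
A = 12^32 mod 43  (bits of 32 = 100000)
  bit 0 = 1: r = r^2 * 12 mod 43 = 1^2 * 12 = 1*12 = 12
  bit 1 = 0: r = r^2 mod 43 = 12^2 = 15
  bit 2 = 0: r = r^2 mod 43 = 15^2 = 10
  bit 3 = 0: r = r^2 mod 43 = 10^2 = 14
  bit 4 = 0: r = r^2 mod 43 = 14^2 = 24
  bit 5 = 0: r = r^2 mod 43 = 24^2 = 17
  -> A = 17
B = 12^8 mod 43  (bits of 8 = 1000)
  bit 0 = 1: r = r^2 * 12 mod 43 = 1^2 * 12 = 1*12 = 12
  bit 1 = 0: r = r^2 mod 43 = 12^2 = 15
  bit 2 = 0: r = r^2 mod 43 = 15^2 = 10
  bit 3 = 0: r = r^2 mod 43 = 10^2 = 14
  -> B = 14
s = B^a = 14^32 mod 43  (bits of 32 = 100000)
  bit 0 = 1: r = r^2 * 14 mod 43 = 1^2 * 14 = 1*14 = 14
  bit 1 = 0: r = r^2 mod 43 = 14^2 = 24
  bit 2 = 0: r = r^2 mod 43 = 24^2 = 17
  bit 3 = 0: r = r^2 mod 43 = 17^2 = 31
  bit 4 = 0: r = r^2 mod 43 = 31^2 = 15
  bit 5 = 0: r = r^2 mod 43 = 15^2 = 10
  -> s = B^a = 10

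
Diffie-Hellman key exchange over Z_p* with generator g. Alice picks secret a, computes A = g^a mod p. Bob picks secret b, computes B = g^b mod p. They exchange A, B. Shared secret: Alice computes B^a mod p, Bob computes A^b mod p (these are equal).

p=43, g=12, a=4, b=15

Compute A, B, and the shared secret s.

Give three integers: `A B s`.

A = 12^4 mod 43  (bits of 4 = 100)
  bit 0 = 1: r = r^2 * 12 mod 43 = 1^2 * 12 = 1*12 = 12
  bit 1 = 0: r = r^2 mod 43 = 12^2 = 15
  bit 2 = 0: r = r^2 mod 43 = 15^2 = 10
  -> A = 10
B = 12^15 mod 43  (bits of 15 = 1111)
  bit 0 = 1: r = r^2 * 12 mod 43 = 1^2 * 12 = 1*12 = 12
  bit 1 = 1: r = r^2 * 12 mod 43 = 12^2 * 12 = 15*12 = 8
  bit 2 = 1: r = r^2 * 12 mod 43 = 8^2 * 12 = 21*12 = 37
  bit 3 = 1: r = r^2 * 12 mod 43 = 37^2 * 12 = 36*12 = 2
  -> B = 2
s = B^a = 2^4 mod 43  (bits of 4 = 100)
  bit 0 = 1: r = r^2 * 2 mod 43 = 1^2 * 2 = 1*2 = 2
  bit 1 = 0: r = r^2 mod 43 = 2^2 = 4
  bit 2 = 0: r = r^2 mod 43 = 4^2 = 16
  -> s = B^a = 16

Answer: 10 2 16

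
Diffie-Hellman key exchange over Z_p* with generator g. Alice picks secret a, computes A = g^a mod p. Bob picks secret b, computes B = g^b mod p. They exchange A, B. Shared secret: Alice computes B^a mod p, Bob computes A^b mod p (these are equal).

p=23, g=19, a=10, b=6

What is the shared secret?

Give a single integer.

Answer: 12

Derivation:
A = 19^10 mod 23  (bits of 10 = 1010)
  bit 0 = 1: r = r^2 * 19 mod 23 = 1^2 * 19 = 1*19 = 19
  bit 1 = 0: r = r^2 mod 23 = 19^2 = 16
  bit 2 = 1: r = r^2 * 19 mod 23 = 16^2 * 19 = 3*19 = 11
  bit 3 = 0: r = r^2 mod 23 = 11^2 = 6
  -> A = 6
B = 19^6 mod 23  (bits of 6 = 110)
  bit 0 = 1: r = r^2 * 19 mod 23 = 1^2 * 19 = 1*19 = 19
  bit 1 = 1: r = r^2 * 19 mod 23 = 19^2 * 19 = 16*19 = 5
  bit 2 = 0: r = r^2 mod 23 = 5^2 = 2
  -> B = 2
s = B^a = 2^10 mod 23  (bits of 10 = 1010)
  bit 0 = 1: r = r^2 * 2 mod 23 = 1^2 * 2 = 1*2 = 2
  bit 1 = 0: r = r^2 mod 23 = 2^2 = 4
  bit 2 = 1: r = r^2 * 2 mod 23 = 4^2 * 2 = 16*2 = 9
  bit 3 = 0: r = r^2 mod 23 = 9^2 = 12
  -> s = B^a = 12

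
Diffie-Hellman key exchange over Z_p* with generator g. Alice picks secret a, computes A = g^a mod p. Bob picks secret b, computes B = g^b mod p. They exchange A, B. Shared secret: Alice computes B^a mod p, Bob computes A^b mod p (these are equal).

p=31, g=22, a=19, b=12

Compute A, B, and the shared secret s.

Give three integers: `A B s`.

A = 22^19 mod 31  (bits of 19 = 10011)
  bit 0 = 1: r = r^2 * 22 mod 31 = 1^2 * 22 = 1*22 = 22
  bit 1 = 0: r = r^2 mod 31 = 22^2 = 19
  bit 2 = 0: r = r^2 mod 31 = 19^2 = 20
  bit 3 = 1: r = r^2 * 22 mod 31 = 20^2 * 22 = 28*22 = 27
  bit 4 = 1: r = r^2 * 22 mod 31 = 27^2 * 22 = 16*22 = 11
  -> A = 11
B = 22^12 mod 31  (bits of 12 = 1100)
  bit 0 = 1: r = r^2 * 22 mod 31 = 1^2 * 22 = 1*22 = 22
  bit 1 = 1: r = r^2 * 22 mod 31 = 22^2 * 22 = 19*22 = 15
  bit 2 = 0: r = r^2 mod 31 = 15^2 = 8
  bit 3 = 0: r = r^2 mod 31 = 8^2 = 2
  -> B = 2
s = B^a = 2^19 mod 31  (bits of 19 = 10011)
  bit 0 = 1: r = r^2 * 2 mod 31 = 1^2 * 2 = 1*2 = 2
  bit 1 = 0: r = r^2 mod 31 = 2^2 = 4
  bit 2 = 0: r = r^2 mod 31 = 4^2 = 16
  bit 3 = 1: r = r^2 * 2 mod 31 = 16^2 * 2 = 8*2 = 16
  bit 4 = 1: r = r^2 * 2 mod 31 = 16^2 * 2 = 8*2 = 16
  -> s = B^a = 16

Answer: 11 2 16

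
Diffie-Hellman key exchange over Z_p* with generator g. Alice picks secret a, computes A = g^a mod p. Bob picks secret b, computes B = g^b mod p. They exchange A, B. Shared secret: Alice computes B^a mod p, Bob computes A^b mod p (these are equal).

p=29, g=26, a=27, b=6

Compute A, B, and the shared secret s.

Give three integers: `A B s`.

A = 26^27 mod 29  (bits of 27 = 11011)
  bit 0 = 1: r = r^2 * 26 mod 29 = 1^2 * 26 = 1*26 = 26
  bit 1 = 1: r = r^2 * 26 mod 29 = 26^2 * 26 = 9*26 = 2
  bit 2 = 0: r = r^2 mod 29 = 2^2 = 4
  bit 3 = 1: r = r^2 * 26 mod 29 = 4^2 * 26 = 16*26 = 10
  bit 4 = 1: r = r^2 * 26 mod 29 = 10^2 * 26 = 13*26 = 19
  -> A = 19
B = 26^6 mod 29  (bits of 6 = 110)
  bit 0 = 1: r = r^2 * 26 mod 29 = 1^2 * 26 = 1*26 = 26
  bit 1 = 1: r = r^2 * 26 mod 29 = 26^2 * 26 = 9*26 = 2
  bit 2 = 0: r = r^2 mod 29 = 2^2 = 4
  -> B = 4
s = B^a = 4^27 mod 29  (bits of 27 = 11011)
  bit 0 = 1: r = r^2 * 4 mod 29 = 1^2 * 4 = 1*4 = 4
  bit 1 = 1: r = r^2 * 4 mod 29 = 4^2 * 4 = 16*4 = 6
  bit 2 = 0: r = r^2 mod 29 = 6^2 = 7
  bit 3 = 1: r = r^2 * 4 mod 29 = 7^2 * 4 = 20*4 = 22
  bit 4 = 1: r = r^2 * 4 mod 29 = 22^2 * 4 = 20*4 = 22
  -> s = B^a = 22

Answer: 19 4 22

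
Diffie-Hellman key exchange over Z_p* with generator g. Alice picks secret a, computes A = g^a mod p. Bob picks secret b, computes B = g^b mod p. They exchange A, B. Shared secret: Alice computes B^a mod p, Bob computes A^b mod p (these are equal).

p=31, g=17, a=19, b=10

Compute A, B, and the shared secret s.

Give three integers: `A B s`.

Answer: 24 25 25

Derivation:
A = 17^19 mod 31  (bits of 19 = 10011)
  bit 0 = 1: r = r^2 * 17 mod 31 = 1^2 * 17 = 1*17 = 17
  bit 1 = 0: r = r^2 mod 31 = 17^2 = 10
  bit 2 = 0: r = r^2 mod 31 = 10^2 = 7
  bit 3 = 1: r = r^2 * 17 mod 31 = 7^2 * 17 = 18*17 = 27
  bit 4 = 1: r = r^2 * 17 mod 31 = 27^2 * 17 = 16*17 = 24
  -> A = 24
B = 17^10 mod 31  (bits of 10 = 1010)
  bit 0 = 1: r = r^2 * 17 mod 31 = 1^2 * 17 = 1*17 = 17
  bit 1 = 0: r = r^2 mod 31 = 17^2 = 10
  bit 2 = 1: r = r^2 * 17 mod 31 = 10^2 * 17 = 7*17 = 26
  bit 3 = 0: r = r^2 mod 31 = 26^2 = 25
  -> B = 25
s = B^a = 25^19 mod 31  (bits of 19 = 10011)
  bit 0 = 1: r = r^2 * 25 mod 31 = 1^2 * 25 = 1*25 = 25
  bit 1 = 0: r = r^2 mod 31 = 25^2 = 5
  bit 2 = 0: r = r^2 mod 31 = 5^2 = 25
  bit 3 = 1: r = r^2 * 25 mod 31 = 25^2 * 25 = 5*25 = 1
  bit 4 = 1: r = r^2 * 25 mod 31 = 1^2 * 25 = 1*25 = 25
  -> s = B^a = 25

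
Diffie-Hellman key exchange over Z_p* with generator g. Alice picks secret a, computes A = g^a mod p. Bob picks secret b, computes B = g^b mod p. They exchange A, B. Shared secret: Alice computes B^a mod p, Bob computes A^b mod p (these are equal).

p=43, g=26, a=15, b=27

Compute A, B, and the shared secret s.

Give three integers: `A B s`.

Answer: 27 8 8

Derivation:
A = 26^15 mod 43  (bits of 15 = 1111)
  bit 0 = 1: r = r^2 * 26 mod 43 = 1^2 * 26 = 1*26 = 26
  bit 1 = 1: r = r^2 * 26 mod 43 = 26^2 * 26 = 31*26 = 32
  bit 2 = 1: r = r^2 * 26 mod 43 = 32^2 * 26 = 35*26 = 7
  bit 3 = 1: r = r^2 * 26 mod 43 = 7^2 * 26 = 6*26 = 27
  -> A = 27
B = 26^27 mod 43  (bits of 27 = 11011)
  bit 0 = 1: r = r^2 * 26 mod 43 = 1^2 * 26 = 1*26 = 26
  bit 1 = 1: r = r^2 * 26 mod 43 = 26^2 * 26 = 31*26 = 32
  bit 2 = 0: r = r^2 mod 43 = 32^2 = 35
  bit 3 = 1: r = r^2 * 26 mod 43 = 35^2 * 26 = 21*26 = 30
  bit 4 = 1: r = r^2 * 26 mod 43 = 30^2 * 26 = 40*26 = 8
  -> B = 8
s = B^a = 8^15 mod 43  (bits of 15 = 1111)
  bit 0 = 1: r = r^2 * 8 mod 43 = 1^2 * 8 = 1*8 = 8
  bit 1 = 1: r = r^2 * 8 mod 43 = 8^2 * 8 = 21*8 = 39
  bit 2 = 1: r = r^2 * 8 mod 43 = 39^2 * 8 = 16*8 = 42
  bit 3 = 1: r = r^2 * 8 mod 43 = 42^2 * 8 = 1*8 = 8
  -> s = B^a = 8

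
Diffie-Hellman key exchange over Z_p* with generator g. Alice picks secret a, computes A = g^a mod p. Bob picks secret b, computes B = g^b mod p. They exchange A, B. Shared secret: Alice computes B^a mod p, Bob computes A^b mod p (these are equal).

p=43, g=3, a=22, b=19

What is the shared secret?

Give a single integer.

Answer: 24

Derivation:
A = 3^22 mod 43  (bits of 22 = 10110)
  bit 0 = 1: r = r^2 * 3 mod 43 = 1^2 * 3 = 1*3 = 3
  bit 1 = 0: r = r^2 mod 43 = 3^2 = 9
  bit 2 = 1: r = r^2 * 3 mod 43 = 9^2 * 3 = 38*3 = 28
  bit 3 = 1: r = r^2 * 3 mod 43 = 28^2 * 3 = 10*3 = 30
  bit 4 = 0: r = r^2 mod 43 = 30^2 = 40
  -> A = 40
B = 3^19 mod 43  (bits of 19 = 10011)
  bit 0 = 1: r = r^2 * 3 mod 43 = 1^2 * 3 = 1*3 = 3
  bit 1 = 0: r = r^2 mod 43 = 3^2 = 9
  bit 2 = 0: r = r^2 mod 43 = 9^2 = 38
  bit 3 = 1: r = r^2 * 3 mod 43 = 38^2 * 3 = 25*3 = 32
  bit 4 = 1: r = r^2 * 3 mod 43 = 32^2 * 3 = 35*3 = 19
  -> B = 19
s = B^a = 19^22 mod 43  (bits of 22 = 10110)
  bit 0 = 1: r = r^2 * 19 mod 43 = 1^2 * 19 = 1*19 = 19
  bit 1 = 0: r = r^2 mod 43 = 19^2 = 17
  bit 2 = 1: r = r^2 * 19 mod 43 = 17^2 * 19 = 31*19 = 30
  bit 3 = 1: r = r^2 * 19 mod 43 = 30^2 * 19 = 40*19 = 29
  bit 4 = 0: r = r^2 mod 43 = 29^2 = 24
  -> s = B^a = 24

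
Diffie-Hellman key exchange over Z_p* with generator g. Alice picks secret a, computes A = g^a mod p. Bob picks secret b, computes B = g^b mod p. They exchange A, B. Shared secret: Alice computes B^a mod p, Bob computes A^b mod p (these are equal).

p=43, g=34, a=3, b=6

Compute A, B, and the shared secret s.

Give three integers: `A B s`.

A = 34^3 mod 43  (bits of 3 = 11)
  bit 0 = 1: r = r^2 * 34 mod 43 = 1^2 * 34 = 1*34 = 34
  bit 1 = 1: r = r^2 * 34 mod 43 = 34^2 * 34 = 38*34 = 2
  -> A = 2
B = 34^6 mod 43  (bits of 6 = 110)
  bit 0 = 1: r = r^2 * 34 mod 43 = 1^2 * 34 = 1*34 = 34
  bit 1 = 1: r = r^2 * 34 mod 43 = 34^2 * 34 = 38*34 = 2
  bit 2 = 0: r = r^2 mod 43 = 2^2 = 4
  -> B = 4
s = B^a = 4^3 mod 43  (bits of 3 = 11)
  bit 0 = 1: r = r^2 * 4 mod 43 = 1^2 * 4 = 1*4 = 4
  bit 1 = 1: r = r^2 * 4 mod 43 = 4^2 * 4 = 16*4 = 21
  -> s = B^a = 21

Answer: 2 4 21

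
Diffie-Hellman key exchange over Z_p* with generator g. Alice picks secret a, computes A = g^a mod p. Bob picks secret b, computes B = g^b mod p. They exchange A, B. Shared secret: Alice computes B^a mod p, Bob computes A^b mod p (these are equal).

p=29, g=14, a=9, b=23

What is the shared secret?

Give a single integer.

Answer: 8

Derivation:
A = 14^9 mod 29  (bits of 9 = 1001)
  bit 0 = 1: r = r^2 * 14 mod 29 = 1^2 * 14 = 1*14 = 14
  bit 1 = 0: r = r^2 mod 29 = 14^2 = 22
  bit 2 = 0: r = r^2 mod 29 = 22^2 = 20
  bit 3 = 1: r = r^2 * 14 mod 29 = 20^2 * 14 = 23*14 = 3
  -> A = 3
B = 14^23 mod 29  (bits of 23 = 10111)
  bit 0 = 1: r = r^2 * 14 mod 29 = 1^2 * 14 = 1*14 = 14
  bit 1 = 0: r = r^2 mod 29 = 14^2 = 22
  bit 2 = 1: r = r^2 * 14 mod 29 = 22^2 * 14 = 20*14 = 19
  bit 3 = 1: r = r^2 * 14 mod 29 = 19^2 * 14 = 13*14 = 8
  bit 4 = 1: r = r^2 * 14 mod 29 = 8^2 * 14 = 6*14 = 26
  -> B = 26
s = B^a = 26^9 mod 29  (bits of 9 = 1001)
  bit 0 = 1: r = r^2 * 26 mod 29 = 1^2 * 26 = 1*26 = 26
  bit 1 = 0: r = r^2 mod 29 = 26^2 = 9
  bit 2 = 0: r = r^2 mod 29 = 9^2 = 23
  bit 3 = 1: r = r^2 * 26 mod 29 = 23^2 * 26 = 7*26 = 8
  -> s = B^a = 8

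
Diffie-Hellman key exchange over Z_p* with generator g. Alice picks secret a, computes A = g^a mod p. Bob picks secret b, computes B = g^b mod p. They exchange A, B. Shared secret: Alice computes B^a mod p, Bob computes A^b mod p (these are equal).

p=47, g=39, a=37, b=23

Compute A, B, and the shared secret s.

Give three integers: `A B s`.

Answer: 44 46 46

Derivation:
A = 39^37 mod 47  (bits of 37 = 100101)
  bit 0 = 1: r = r^2 * 39 mod 47 = 1^2 * 39 = 1*39 = 39
  bit 1 = 0: r = r^2 mod 47 = 39^2 = 17
  bit 2 = 0: r = r^2 mod 47 = 17^2 = 7
  bit 3 = 1: r = r^2 * 39 mod 47 = 7^2 * 39 = 2*39 = 31
  bit 4 = 0: r = r^2 mod 47 = 31^2 = 21
  bit 5 = 1: r = r^2 * 39 mod 47 = 21^2 * 39 = 18*39 = 44
  -> A = 44
B = 39^23 mod 47  (bits of 23 = 10111)
  bit 0 = 1: r = r^2 * 39 mod 47 = 1^2 * 39 = 1*39 = 39
  bit 1 = 0: r = r^2 mod 47 = 39^2 = 17
  bit 2 = 1: r = r^2 * 39 mod 47 = 17^2 * 39 = 7*39 = 38
  bit 3 = 1: r = r^2 * 39 mod 47 = 38^2 * 39 = 34*39 = 10
  bit 4 = 1: r = r^2 * 39 mod 47 = 10^2 * 39 = 6*39 = 46
  -> B = 46
s = B^a = 46^37 mod 47  (bits of 37 = 100101)
  bit 0 = 1: r = r^2 * 46 mod 47 = 1^2 * 46 = 1*46 = 46
  bit 1 = 0: r = r^2 mod 47 = 46^2 = 1
  bit 2 = 0: r = r^2 mod 47 = 1^2 = 1
  bit 3 = 1: r = r^2 * 46 mod 47 = 1^2 * 46 = 1*46 = 46
  bit 4 = 0: r = r^2 mod 47 = 46^2 = 1
  bit 5 = 1: r = r^2 * 46 mod 47 = 1^2 * 46 = 1*46 = 46
  -> s = B^a = 46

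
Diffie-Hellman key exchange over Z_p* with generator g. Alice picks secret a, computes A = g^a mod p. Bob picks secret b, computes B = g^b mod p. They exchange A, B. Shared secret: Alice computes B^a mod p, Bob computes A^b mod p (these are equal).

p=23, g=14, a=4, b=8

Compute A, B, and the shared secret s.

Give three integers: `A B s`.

A = 14^4 mod 23  (bits of 4 = 100)
  bit 0 = 1: r = r^2 * 14 mod 23 = 1^2 * 14 = 1*14 = 14
  bit 1 = 0: r = r^2 mod 23 = 14^2 = 12
  bit 2 = 0: r = r^2 mod 23 = 12^2 = 6
  -> A = 6
B = 14^8 mod 23  (bits of 8 = 1000)
  bit 0 = 1: r = r^2 * 14 mod 23 = 1^2 * 14 = 1*14 = 14
  bit 1 = 0: r = r^2 mod 23 = 14^2 = 12
  bit 2 = 0: r = r^2 mod 23 = 12^2 = 6
  bit 3 = 0: r = r^2 mod 23 = 6^2 = 13
  -> B = 13
s = B^a = 13^4 mod 23  (bits of 4 = 100)
  bit 0 = 1: r = r^2 * 13 mod 23 = 1^2 * 13 = 1*13 = 13
  bit 1 = 0: r = r^2 mod 23 = 13^2 = 8
  bit 2 = 0: r = r^2 mod 23 = 8^2 = 18
  -> s = B^a = 18

Answer: 6 13 18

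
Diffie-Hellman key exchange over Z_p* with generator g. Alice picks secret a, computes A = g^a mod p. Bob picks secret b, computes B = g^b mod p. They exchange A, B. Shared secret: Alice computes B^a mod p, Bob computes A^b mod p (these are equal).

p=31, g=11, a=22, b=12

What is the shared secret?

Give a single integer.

Answer: 8

Derivation:
A = 11^22 mod 31  (bits of 22 = 10110)
  bit 0 = 1: r = r^2 * 11 mod 31 = 1^2 * 11 = 1*11 = 11
  bit 1 = 0: r = r^2 mod 31 = 11^2 = 28
  bit 2 = 1: r = r^2 * 11 mod 31 = 28^2 * 11 = 9*11 = 6
  bit 3 = 1: r = r^2 * 11 mod 31 = 6^2 * 11 = 5*11 = 24
  bit 4 = 0: r = r^2 mod 31 = 24^2 = 18
  -> A = 18
B = 11^12 mod 31  (bits of 12 = 1100)
  bit 0 = 1: r = r^2 * 11 mod 31 = 1^2 * 11 = 1*11 = 11
  bit 1 = 1: r = r^2 * 11 mod 31 = 11^2 * 11 = 28*11 = 29
  bit 2 = 0: r = r^2 mod 31 = 29^2 = 4
  bit 3 = 0: r = r^2 mod 31 = 4^2 = 16
  -> B = 16
s = B^a = 16^22 mod 31  (bits of 22 = 10110)
  bit 0 = 1: r = r^2 * 16 mod 31 = 1^2 * 16 = 1*16 = 16
  bit 1 = 0: r = r^2 mod 31 = 16^2 = 8
  bit 2 = 1: r = r^2 * 16 mod 31 = 8^2 * 16 = 2*16 = 1
  bit 3 = 1: r = r^2 * 16 mod 31 = 1^2 * 16 = 1*16 = 16
  bit 4 = 0: r = r^2 mod 31 = 16^2 = 8
  -> s = B^a = 8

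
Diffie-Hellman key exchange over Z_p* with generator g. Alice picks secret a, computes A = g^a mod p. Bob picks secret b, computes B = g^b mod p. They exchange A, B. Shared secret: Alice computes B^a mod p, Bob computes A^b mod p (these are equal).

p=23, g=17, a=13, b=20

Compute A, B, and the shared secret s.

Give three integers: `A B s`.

Answer: 10 16 3

Derivation:
A = 17^13 mod 23  (bits of 13 = 1101)
  bit 0 = 1: r = r^2 * 17 mod 23 = 1^2 * 17 = 1*17 = 17
  bit 1 = 1: r = r^2 * 17 mod 23 = 17^2 * 17 = 13*17 = 14
  bit 2 = 0: r = r^2 mod 23 = 14^2 = 12
  bit 3 = 1: r = r^2 * 17 mod 23 = 12^2 * 17 = 6*17 = 10
  -> A = 10
B = 17^20 mod 23  (bits of 20 = 10100)
  bit 0 = 1: r = r^2 * 17 mod 23 = 1^2 * 17 = 1*17 = 17
  bit 1 = 0: r = r^2 mod 23 = 17^2 = 13
  bit 2 = 1: r = r^2 * 17 mod 23 = 13^2 * 17 = 8*17 = 21
  bit 3 = 0: r = r^2 mod 23 = 21^2 = 4
  bit 4 = 0: r = r^2 mod 23 = 4^2 = 16
  -> B = 16
s = B^a = 16^13 mod 23  (bits of 13 = 1101)
  bit 0 = 1: r = r^2 * 16 mod 23 = 1^2 * 16 = 1*16 = 16
  bit 1 = 1: r = r^2 * 16 mod 23 = 16^2 * 16 = 3*16 = 2
  bit 2 = 0: r = r^2 mod 23 = 2^2 = 4
  bit 3 = 1: r = r^2 * 16 mod 23 = 4^2 * 16 = 16*16 = 3
  -> s = B^a = 3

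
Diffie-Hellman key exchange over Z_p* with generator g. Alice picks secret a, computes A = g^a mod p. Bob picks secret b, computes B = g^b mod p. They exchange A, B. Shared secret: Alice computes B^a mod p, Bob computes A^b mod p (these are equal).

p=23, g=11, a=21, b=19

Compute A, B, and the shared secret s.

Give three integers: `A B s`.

A = 11^21 mod 23  (bits of 21 = 10101)
  bit 0 = 1: r = r^2 * 11 mod 23 = 1^2 * 11 = 1*11 = 11
  bit 1 = 0: r = r^2 mod 23 = 11^2 = 6
  bit 2 = 1: r = r^2 * 11 mod 23 = 6^2 * 11 = 13*11 = 5
  bit 3 = 0: r = r^2 mod 23 = 5^2 = 2
  bit 4 = 1: r = r^2 * 11 mod 23 = 2^2 * 11 = 4*11 = 21
  -> A = 21
B = 11^19 mod 23  (bits of 19 = 10011)
  bit 0 = 1: r = r^2 * 11 mod 23 = 1^2 * 11 = 1*11 = 11
  bit 1 = 0: r = r^2 mod 23 = 11^2 = 6
  bit 2 = 0: r = r^2 mod 23 = 6^2 = 13
  bit 3 = 1: r = r^2 * 11 mod 23 = 13^2 * 11 = 8*11 = 19
  bit 4 = 1: r = r^2 * 11 mod 23 = 19^2 * 11 = 16*11 = 15
  -> B = 15
s = B^a = 15^21 mod 23  (bits of 21 = 10101)
  bit 0 = 1: r = r^2 * 15 mod 23 = 1^2 * 15 = 1*15 = 15
  bit 1 = 0: r = r^2 mod 23 = 15^2 = 18
  bit 2 = 1: r = r^2 * 15 mod 23 = 18^2 * 15 = 2*15 = 7
  bit 3 = 0: r = r^2 mod 23 = 7^2 = 3
  bit 4 = 1: r = r^2 * 15 mod 23 = 3^2 * 15 = 9*15 = 20
  -> s = B^a = 20

Answer: 21 15 20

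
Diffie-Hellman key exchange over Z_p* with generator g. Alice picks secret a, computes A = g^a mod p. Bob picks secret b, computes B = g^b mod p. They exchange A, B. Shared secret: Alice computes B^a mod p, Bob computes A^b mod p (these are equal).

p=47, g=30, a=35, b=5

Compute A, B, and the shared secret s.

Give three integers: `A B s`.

A = 30^35 mod 47  (bits of 35 = 100011)
  bit 0 = 1: r = r^2 * 30 mod 47 = 1^2 * 30 = 1*30 = 30
  bit 1 = 0: r = r^2 mod 47 = 30^2 = 7
  bit 2 = 0: r = r^2 mod 47 = 7^2 = 2
  bit 3 = 0: r = r^2 mod 47 = 2^2 = 4
  bit 4 = 1: r = r^2 * 30 mod 47 = 4^2 * 30 = 16*30 = 10
  bit 5 = 1: r = r^2 * 30 mod 47 = 10^2 * 30 = 6*30 = 39
  -> A = 39
B = 30^5 mod 47  (bits of 5 = 101)
  bit 0 = 1: r = r^2 * 30 mod 47 = 1^2 * 30 = 1*30 = 30
  bit 1 = 0: r = r^2 mod 47 = 30^2 = 7
  bit 2 = 1: r = r^2 * 30 mod 47 = 7^2 * 30 = 2*30 = 13
  -> B = 13
s = B^a = 13^35 mod 47  (bits of 35 = 100011)
  bit 0 = 1: r = r^2 * 13 mod 47 = 1^2 * 13 = 1*13 = 13
  bit 1 = 0: r = r^2 mod 47 = 13^2 = 28
  bit 2 = 0: r = r^2 mod 47 = 28^2 = 32
  bit 3 = 0: r = r^2 mod 47 = 32^2 = 37
  bit 4 = 1: r = r^2 * 13 mod 47 = 37^2 * 13 = 6*13 = 31
  bit 5 = 1: r = r^2 * 13 mod 47 = 31^2 * 13 = 21*13 = 38
  -> s = B^a = 38

Answer: 39 13 38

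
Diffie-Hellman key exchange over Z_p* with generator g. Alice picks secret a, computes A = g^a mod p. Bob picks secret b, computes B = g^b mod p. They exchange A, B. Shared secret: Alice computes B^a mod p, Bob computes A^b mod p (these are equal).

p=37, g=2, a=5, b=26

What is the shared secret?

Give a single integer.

A = 2^5 mod 37  (bits of 5 = 101)
  bit 0 = 1: r = r^2 * 2 mod 37 = 1^2 * 2 = 1*2 = 2
  bit 1 = 0: r = r^2 mod 37 = 2^2 = 4
  bit 2 = 1: r = r^2 * 2 mod 37 = 4^2 * 2 = 16*2 = 32
  -> A = 32
B = 2^26 mod 37  (bits of 26 = 11010)
  bit 0 = 1: r = r^2 * 2 mod 37 = 1^2 * 2 = 1*2 = 2
  bit 1 = 1: r = r^2 * 2 mod 37 = 2^2 * 2 = 4*2 = 8
  bit 2 = 0: r = r^2 mod 37 = 8^2 = 27
  bit 3 = 1: r = r^2 * 2 mod 37 = 27^2 * 2 = 26*2 = 15
  bit 4 = 0: r = r^2 mod 37 = 15^2 = 3
  -> B = 3
s = B^a = 3^5 mod 37  (bits of 5 = 101)
  bit 0 = 1: r = r^2 * 3 mod 37 = 1^2 * 3 = 1*3 = 3
  bit 1 = 0: r = r^2 mod 37 = 3^2 = 9
  bit 2 = 1: r = r^2 * 3 mod 37 = 9^2 * 3 = 7*3 = 21
  -> s = B^a = 21

Answer: 21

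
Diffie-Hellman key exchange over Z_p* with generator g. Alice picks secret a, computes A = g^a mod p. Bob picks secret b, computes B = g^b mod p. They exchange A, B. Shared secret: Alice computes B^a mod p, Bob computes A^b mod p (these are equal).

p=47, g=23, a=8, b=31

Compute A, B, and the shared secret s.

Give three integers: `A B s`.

A = 23^8 mod 47  (bits of 8 = 1000)
  bit 0 = 1: r = r^2 * 23 mod 47 = 1^2 * 23 = 1*23 = 23
  bit 1 = 0: r = r^2 mod 47 = 23^2 = 12
  bit 2 = 0: r = r^2 mod 47 = 12^2 = 3
  bit 3 = 0: r = r^2 mod 47 = 3^2 = 9
  -> A = 9
B = 23^31 mod 47  (bits of 31 = 11111)
  bit 0 = 1: r = r^2 * 23 mod 47 = 1^2 * 23 = 1*23 = 23
  bit 1 = 1: r = r^2 * 23 mod 47 = 23^2 * 23 = 12*23 = 41
  bit 2 = 1: r = r^2 * 23 mod 47 = 41^2 * 23 = 36*23 = 29
  bit 3 = 1: r = r^2 * 23 mod 47 = 29^2 * 23 = 42*23 = 26
  bit 4 = 1: r = r^2 * 23 mod 47 = 26^2 * 23 = 18*23 = 38
  -> B = 38
s = B^a = 38^8 mod 47  (bits of 8 = 1000)
  bit 0 = 1: r = r^2 * 38 mod 47 = 1^2 * 38 = 1*38 = 38
  bit 1 = 0: r = r^2 mod 47 = 38^2 = 34
  bit 2 = 0: r = r^2 mod 47 = 34^2 = 28
  bit 3 = 0: r = r^2 mod 47 = 28^2 = 32
  -> s = B^a = 32

Answer: 9 38 32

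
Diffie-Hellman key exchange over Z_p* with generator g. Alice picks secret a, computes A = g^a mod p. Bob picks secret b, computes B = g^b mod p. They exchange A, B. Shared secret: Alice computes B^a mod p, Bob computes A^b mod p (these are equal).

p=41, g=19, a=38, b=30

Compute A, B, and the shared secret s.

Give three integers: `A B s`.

Answer: 5 9 40

Derivation:
A = 19^38 mod 41  (bits of 38 = 100110)
  bit 0 = 1: r = r^2 * 19 mod 41 = 1^2 * 19 = 1*19 = 19
  bit 1 = 0: r = r^2 mod 41 = 19^2 = 33
  bit 2 = 0: r = r^2 mod 41 = 33^2 = 23
  bit 3 = 1: r = r^2 * 19 mod 41 = 23^2 * 19 = 37*19 = 6
  bit 4 = 1: r = r^2 * 19 mod 41 = 6^2 * 19 = 36*19 = 28
  bit 5 = 0: r = r^2 mod 41 = 28^2 = 5
  -> A = 5
B = 19^30 mod 41  (bits of 30 = 11110)
  bit 0 = 1: r = r^2 * 19 mod 41 = 1^2 * 19 = 1*19 = 19
  bit 1 = 1: r = r^2 * 19 mod 41 = 19^2 * 19 = 33*19 = 12
  bit 2 = 1: r = r^2 * 19 mod 41 = 12^2 * 19 = 21*19 = 30
  bit 3 = 1: r = r^2 * 19 mod 41 = 30^2 * 19 = 39*19 = 3
  bit 4 = 0: r = r^2 mod 41 = 3^2 = 9
  -> B = 9
s = B^a = 9^38 mod 41  (bits of 38 = 100110)
  bit 0 = 1: r = r^2 * 9 mod 41 = 1^2 * 9 = 1*9 = 9
  bit 1 = 0: r = r^2 mod 41 = 9^2 = 40
  bit 2 = 0: r = r^2 mod 41 = 40^2 = 1
  bit 3 = 1: r = r^2 * 9 mod 41 = 1^2 * 9 = 1*9 = 9
  bit 4 = 1: r = r^2 * 9 mod 41 = 9^2 * 9 = 40*9 = 32
  bit 5 = 0: r = r^2 mod 41 = 32^2 = 40
  -> s = B^a = 40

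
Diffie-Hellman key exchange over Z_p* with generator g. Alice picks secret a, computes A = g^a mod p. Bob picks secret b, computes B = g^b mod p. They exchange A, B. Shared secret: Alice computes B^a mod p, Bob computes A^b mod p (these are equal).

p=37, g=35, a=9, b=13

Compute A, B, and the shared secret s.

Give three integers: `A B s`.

Answer: 6 22 6

Derivation:
A = 35^9 mod 37  (bits of 9 = 1001)
  bit 0 = 1: r = r^2 * 35 mod 37 = 1^2 * 35 = 1*35 = 35
  bit 1 = 0: r = r^2 mod 37 = 35^2 = 4
  bit 2 = 0: r = r^2 mod 37 = 4^2 = 16
  bit 3 = 1: r = r^2 * 35 mod 37 = 16^2 * 35 = 34*35 = 6
  -> A = 6
B = 35^13 mod 37  (bits of 13 = 1101)
  bit 0 = 1: r = r^2 * 35 mod 37 = 1^2 * 35 = 1*35 = 35
  bit 1 = 1: r = r^2 * 35 mod 37 = 35^2 * 35 = 4*35 = 29
  bit 2 = 0: r = r^2 mod 37 = 29^2 = 27
  bit 3 = 1: r = r^2 * 35 mod 37 = 27^2 * 35 = 26*35 = 22
  -> B = 22
s = B^a = 22^9 mod 37  (bits of 9 = 1001)
  bit 0 = 1: r = r^2 * 22 mod 37 = 1^2 * 22 = 1*22 = 22
  bit 1 = 0: r = r^2 mod 37 = 22^2 = 3
  bit 2 = 0: r = r^2 mod 37 = 3^2 = 9
  bit 3 = 1: r = r^2 * 22 mod 37 = 9^2 * 22 = 7*22 = 6
  -> s = B^a = 6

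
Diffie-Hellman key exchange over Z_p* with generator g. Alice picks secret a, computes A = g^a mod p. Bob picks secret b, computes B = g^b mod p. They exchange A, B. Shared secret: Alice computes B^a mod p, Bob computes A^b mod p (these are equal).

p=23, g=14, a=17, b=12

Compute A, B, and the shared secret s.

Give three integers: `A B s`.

A = 14^17 mod 23  (bits of 17 = 10001)
  bit 0 = 1: r = r^2 * 14 mod 23 = 1^2 * 14 = 1*14 = 14
  bit 1 = 0: r = r^2 mod 23 = 14^2 = 12
  bit 2 = 0: r = r^2 mod 23 = 12^2 = 6
  bit 3 = 0: r = r^2 mod 23 = 6^2 = 13
  bit 4 = 1: r = r^2 * 14 mod 23 = 13^2 * 14 = 8*14 = 20
  -> A = 20
B = 14^12 mod 23  (bits of 12 = 1100)
  bit 0 = 1: r = r^2 * 14 mod 23 = 1^2 * 14 = 1*14 = 14
  bit 1 = 1: r = r^2 * 14 mod 23 = 14^2 * 14 = 12*14 = 7
  bit 2 = 0: r = r^2 mod 23 = 7^2 = 3
  bit 3 = 0: r = r^2 mod 23 = 3^2 = 9
  -> B = 9
s = B^a = 9^17 mod 23  (bits of 17 = 10001)
  bit 0 = 1: r = r^2 * 9 mod 23 = 1^2 * 9 = 1*9 = 9
  bit 1 = 0: r = r^2 mod 23 = 9^2 = 12
  bit 2 = 0: r = r^2 mod 23 = 12^2 = 6
  bit 3 = 0: r = r^2 mod 23 = 6^2 = 13
  bit 4 = 1: r = r^2 * 9 mod 23 = 13^2 * 9 = 8*9 = 3
  -> s = B^a = 3

Answer: 20 9 3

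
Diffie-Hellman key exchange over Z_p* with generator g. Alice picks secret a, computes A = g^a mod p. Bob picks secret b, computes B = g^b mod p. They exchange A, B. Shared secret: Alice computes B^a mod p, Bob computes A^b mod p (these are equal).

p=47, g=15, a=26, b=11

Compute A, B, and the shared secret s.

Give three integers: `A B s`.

Answer: 9 5 16

Derivation:
A = 15^26 mod 47  (bits of 26 = 11010)
  bit 0 = 1: r = r^2 * 15 mod 47 = 1^2 * 15 = 1*15 = 15
  bit 1 = 1: r = r^2 * 15 mod 47 = 15^2 * 15 = 37*15 = 38
  bit 2 = 0: r = r^2 mod 47 = 38^2 = 34
  bit 3 = 1: r = r^2 * 15 mod 47 = 34^2 * 15 = 28*15 = 44
  bit 4 = 0: r = r^2 mod 47 = 44^2 = 9
  -> A = 9
B = 15^11 mod 47  (bits of 11 = 1011)
  bit 0 = 1: r = r^2 * 15 mod 47 = 1^2 * 15 = 1*15 = 15
  bit 1 = 0: r = r^2 mod 47 = 15^2 = 37
  bit 2 = 1: r = r^2 * 15 mod 47 = 37^2 * 15 = 6*15 = 43
  bit 3 = 1: r = r^2 * 15 mod 47 = 43^2 * 15 = 16*15 = 5
  -> B = 5
s = B^a = 5^26 mod 47  (bits of 26 = 11010)
  bit 0 = 1: r = r^2 * 5 mod 47 = 1^2 * 5 = 1*5 = 5
  bit 1 = 1: r = r^2 * 5 mod 47 = 5^2 * 5 = 25*5 = 31
  bit 2 = 0: r = r^2 mod 47 = 31^2 = 21
  bit 3 = 1: r = r^2 * 5 mod 47 = 21^2 * 5 = 18*5 = 43
  bit 4 = 0: r = r^2 mod 47 = 43^2 = 16
  -> s = B^a = 16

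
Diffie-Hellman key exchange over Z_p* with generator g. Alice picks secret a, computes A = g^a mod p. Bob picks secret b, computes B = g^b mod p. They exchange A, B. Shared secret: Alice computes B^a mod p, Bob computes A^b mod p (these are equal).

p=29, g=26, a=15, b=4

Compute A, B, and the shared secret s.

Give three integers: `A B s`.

A = 26^15 mod 29  (bits of 15 = 1111)
  bit 0 = 1: r = r^2 * 26 mod 29 = 1^2 * 26 = 1*26 = 26
  bit 1 = 1: r = r^2 * 26 mod 29 = 26^2 * 26 = 9*26 = 2
  bit 2 = 1: r = r^2 * 26 mod 29 = 2^2 * 26 = 4*26 = 17
  bit 3 = 1: r = r^2 * 26 mod 29 = 17^2 * 26 = 28*26 = 3
  -> A = 3
B = 26^4 mod 29  (bits of 4 = 100)
  bit 0 = 1: r = r^2 * 26 mod 29 = 1^2 * 26 = 1*26 = 26
  bit 1 = 0: r = r^2 mod 29 = 26^2 = 9
  bit 2 = 0: r = r^2 mod 29 = 9^2 = 23
  -> B = 23
s = B^a = 23^15 mod 29  (bits of 15 = 1111)
  bit 0 = 1: r = r^2 * 23 mod 29 = 1^2 * 23 = 1*23 = 23
  bit 1 = 1: r = r^2 * 23 mod 29 = 23^2 * 23 = 7*23 = 16
  bit 2 = 1: r = r^2 * 23 mod 29 = 16^2 * 23 = 24*23 = 1
  bit 3 = 1: r = r^2 * 23 mod 29 = 1^2 * 23 = 1*23 = 23
  -> s = B^a = 23

Answer: 3 23 23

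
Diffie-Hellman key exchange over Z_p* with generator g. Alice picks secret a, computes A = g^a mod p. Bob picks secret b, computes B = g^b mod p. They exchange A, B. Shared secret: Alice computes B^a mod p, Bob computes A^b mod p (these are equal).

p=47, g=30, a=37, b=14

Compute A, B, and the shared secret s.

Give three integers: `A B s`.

A = 30^37 mod 47  (bits of 37 = 100101)
  bit 0 = 1: r = r^2 * 30 mod 47 = 1^2 * 30 = 1*30 = 30
  bit 1 = 0: r = r^2 mod 47 = 30^2 = 7
  bit 2 = 0: r = r^2 mod 47 = 7^2 = 2
  bit 3 = 1: r = r^2 * 30 mod 47 = 2^2 * 30 = 4*30 = 26
  bit 4 = 0: r = r^2 mod 47 = 26^2 = 18
  bit 5 = 1: r = r^2 * 30 mod 47 = 18^2 * 30 = 42*30 = 38
  -> A = 38
B = 30^14 mod 47  (bits of 14 = 1110)
  bit 0 = 1: r = r^2 * 30 mod 47 = 1^2 * 30 = 1*30 = 30
  bit 1 = 1: r = r^2 * 30 mod 47 = 30^2 * 30 = 7*30 = 22
  bit 2 = 1: r = r^2 * 30 mod 47 = 22^2 * 30 = 14*30 = 44
  bit 3 = 0: r = r^2 mod 47 = 44^2 = 9
  -> B = 9
s = B^a = 9^37 mod 47  (bits of 37 = 100101)
  bit 0 = 1: r = r^2 * 9 mod 47 = 1^2 * 9 = 1*9 = 9
  bit 1 = 0: r = r^2 mod 47 = 9^2 = 34
  bit 2 = 0: r = r^2 mod 47 = 34^2 = 28
  bit 3 = 1: r = r^2 * 9 mod 47 = 28^2 * 9 = 32*9 = 6
  bit 4 = 0: r = r^2 mod 47 = 6^2 = 36
  bit 5 = 1: r = r^2 * 9 mod 47 = 36^2 * 9 = 27*9 = 8
  -> s = B^a = 8

Answer: 38 9 8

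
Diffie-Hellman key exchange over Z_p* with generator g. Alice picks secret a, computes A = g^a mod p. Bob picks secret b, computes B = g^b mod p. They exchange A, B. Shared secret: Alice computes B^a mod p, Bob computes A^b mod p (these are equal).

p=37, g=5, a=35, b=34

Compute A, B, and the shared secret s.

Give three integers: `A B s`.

Answer: 15 3 25

Derivation:
A = 5^35 mod 37  (bits of 35 = 100011)
  bit 0 = 1: r = r^2 * 5 mod 37 = 1^2 * 5 = 1*5 = 5
  bit 1 = 0: r = r^2 mod 37 = 5^2 = 25
  bit 2 = 0: r = r^2 mod 37 = 25^2 = 33
  bit 3 = 0: r = r^2 mod 37 = 33^2 = 16
  bit 4 = 1: r = r^2 * 5 mod 37 = 16^2 * 5 = 34*5 = 22
  bit 5 = 1: r = r^2 * 5 mod 37 = 22^2 * 5 = 3*5 = 15
  -> A = 15
B = 5^34 mod 37  (bits of 34 = 100010)
  bit 0 = 1: r = r^2 * 5 mod 37 = 1^2 * 5 = 1*5 = 5
  bit 1 = 0: r = r^2 mod 37 = 5^2 = 25
  bit 2 = 0: r = r^2 mod 37 = 25^2 = 33
  bit 3 = 0: r = r^2 mod 37 = 33^2 = 16
  bit 4 = 1: r = r^2 * 5 mod 37 = 16^2 * 5 = 34*5 = 22
  bit 5 = 0: r = r^2 mod 37 = 22^2 = 3
  -> B = 3
s = B^a = 3^35 mod 37  (bits of 35 = 100011)
  bit 0 = 1: r = r^2 * 3 mod 37 = 1^2 * 3 = 1*3 = 3
  bit 1 = 0: r = r^2 mod 37 = 3^2 = 9
  bit 2 = 0: r = r^2 mod 37 = 9^2 = 7
  bit 3 = 0: r = r^2 mod 37 = 7^2 = 12
  bit 4 = 1: r = r^2 * 3 mod 37 = 12^2 * 3 = 33*3 = 25
  bit 5 = 1: r = r^2 * 3 mod 37 = 25^2 * 3 = 33*3 = 25
  -> s = B^a = 25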